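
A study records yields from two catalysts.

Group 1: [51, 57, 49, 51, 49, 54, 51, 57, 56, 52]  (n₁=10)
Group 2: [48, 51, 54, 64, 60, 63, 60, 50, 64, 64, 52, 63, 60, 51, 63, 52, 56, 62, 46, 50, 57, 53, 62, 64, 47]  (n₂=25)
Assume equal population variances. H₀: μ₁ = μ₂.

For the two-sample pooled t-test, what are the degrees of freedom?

df = n₁ + n₂ − 2 = 10 + 25 − 2 = 33

degrees of freedom = 33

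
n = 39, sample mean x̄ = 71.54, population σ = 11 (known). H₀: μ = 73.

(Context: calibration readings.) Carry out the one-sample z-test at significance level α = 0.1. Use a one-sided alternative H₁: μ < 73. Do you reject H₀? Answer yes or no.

SE = σ/√n = 11/√39 = 1.7614
z = (x̄−μ₀)/SE = (71.54−73)/1.7614 = -0.8289
p-value (one-sided, H₁ less) = 0.20359
At α=0.1: p ≥ α → fail to reject H₀

reject H₀: no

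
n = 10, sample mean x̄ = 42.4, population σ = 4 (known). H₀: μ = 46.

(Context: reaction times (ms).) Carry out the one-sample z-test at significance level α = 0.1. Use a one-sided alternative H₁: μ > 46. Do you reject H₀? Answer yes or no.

SE = σ/√n = 4/√10 = 1.2649
z = (x̄−μ₀)/SE = (42.4−46)/1.2649 = -2.8460
p-value (one-sided, H₁ greater) = 0.99779
At α=0.1: p ≥ α → fail to reject H₀

reject H₀: no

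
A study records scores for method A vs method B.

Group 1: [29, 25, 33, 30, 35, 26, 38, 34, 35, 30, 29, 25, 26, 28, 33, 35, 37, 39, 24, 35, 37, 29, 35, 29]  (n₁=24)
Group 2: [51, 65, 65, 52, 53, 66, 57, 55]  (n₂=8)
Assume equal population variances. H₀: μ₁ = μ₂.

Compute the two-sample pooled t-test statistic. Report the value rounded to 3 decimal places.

test statistic = -12.931

x̄₁=31.500, s₁=4.540, n₁=24
x̄₂=58.000, s₂=6.347, n₂=8
s_p² = [23·4.540² + 7·6.347²]/30 = 25.2000
SE = √(s_p²·(1/24+1/8)) = 2.0494
t = (31.500−58.000)/2.0494 = -12.9307
df = 30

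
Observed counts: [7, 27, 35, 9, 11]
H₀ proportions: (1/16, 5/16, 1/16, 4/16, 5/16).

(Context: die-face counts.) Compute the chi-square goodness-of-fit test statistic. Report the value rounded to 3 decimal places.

test statistic = 174.236

n = 89; E_i = n·p_i = [5.56, 27.81, 5.56, 22.25, 27.81]
χ² = (7−5.56)²/5.56 + (27−27.81)²/27.81 + (35−5.56)²/5.56 + (9−22.25)²/22.25 + (11−27.81)²/27.81 = 174.2360
df = 4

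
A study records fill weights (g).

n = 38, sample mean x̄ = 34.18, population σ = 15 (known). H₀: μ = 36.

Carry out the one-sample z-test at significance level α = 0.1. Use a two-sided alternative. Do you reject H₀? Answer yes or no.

reject H₀: no

SE = σ/√n = 15/√38 = 2.4333
z = (x̄−μ₀)/SE = (34.18−36)/2.4333 = -0.7479
p-value (two-sided) = 0.45449
At α=0.1: p ≥ α → fail to reject H₀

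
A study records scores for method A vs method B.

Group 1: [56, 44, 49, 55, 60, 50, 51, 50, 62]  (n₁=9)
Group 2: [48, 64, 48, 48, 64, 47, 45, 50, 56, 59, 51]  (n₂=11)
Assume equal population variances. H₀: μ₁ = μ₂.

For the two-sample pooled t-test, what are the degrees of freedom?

df = n₁ + n₂ − 2 = 9 + 11 − 2 = 18

degrees of freedom = 18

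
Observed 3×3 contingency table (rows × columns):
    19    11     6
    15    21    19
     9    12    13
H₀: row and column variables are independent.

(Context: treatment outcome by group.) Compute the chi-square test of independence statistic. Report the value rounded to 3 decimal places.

test statistic = 8.559

Row totals [36, 55, 34], col totals [43, 44, 38], n=125
χ² = (19−12.38)²/12.38 + (11−12.67)²/12.67 + (6−10.94)²/10.94 + (15−18.92)²/18.92 + (21−19.36)²/19.36 + (19−16.72)²/16.72 + (9−11.70)²/11.70 + (12−11.97)²/11.97 + (13−10.34)²/10.34 = 8.5588
df = 4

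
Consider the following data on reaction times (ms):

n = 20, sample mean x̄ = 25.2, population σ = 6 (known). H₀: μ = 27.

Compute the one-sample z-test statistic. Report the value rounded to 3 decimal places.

SE = σ/√n = 6/√20 = 1.3416
z = (x̄−μ₀)/SE = (25.2−27)/1.3416 = -1.3416

test statistic = -1.342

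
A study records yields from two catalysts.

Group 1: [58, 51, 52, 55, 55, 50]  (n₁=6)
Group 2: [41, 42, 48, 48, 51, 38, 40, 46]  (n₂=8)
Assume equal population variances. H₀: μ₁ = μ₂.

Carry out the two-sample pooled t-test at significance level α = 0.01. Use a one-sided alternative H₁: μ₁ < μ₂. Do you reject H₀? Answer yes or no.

reject H₀: no

x̄₁=53.500, s₁=3.017, n₁=6
x̄₂=44.250, s₂=4.621, n₂=8
s_p² = [5·3.017² + 7·4.621²]/12 = 16.2500
SE = √(s_p²·(1/6+1/8)) = 2.1771
t = (53.500−44.250)/2.1771 = 4.2489
df = 12
p-value (one-sided, H₁ less) = 0.99944
At α=0.01: p ≥ α → fail to reject H₀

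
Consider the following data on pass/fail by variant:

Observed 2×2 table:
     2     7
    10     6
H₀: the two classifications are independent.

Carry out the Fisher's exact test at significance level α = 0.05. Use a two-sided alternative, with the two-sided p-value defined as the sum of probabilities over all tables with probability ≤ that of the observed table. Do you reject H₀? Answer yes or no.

reject H₀: no

Margins: r₁=9, r₂=16, c₁=12, c₂=13, n=25
p_obs = C(9,2)·C(16,10)/C(25,12); sum pmf over tables with pmf ≤ p_obs
p-value (two-sided) = 0.09684
At α=0.05: p ≥ α → fail to reject H₀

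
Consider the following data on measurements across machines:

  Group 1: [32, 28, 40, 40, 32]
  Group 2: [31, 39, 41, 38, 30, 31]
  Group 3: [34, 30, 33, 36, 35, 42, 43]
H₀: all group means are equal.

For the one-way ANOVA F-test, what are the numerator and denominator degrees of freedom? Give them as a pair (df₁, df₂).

k = 3 groups, N = 18 total
df = (k−1, N−k) = (3−1, 18−3) = (2, 15)

degrees of freedom = [2, 15]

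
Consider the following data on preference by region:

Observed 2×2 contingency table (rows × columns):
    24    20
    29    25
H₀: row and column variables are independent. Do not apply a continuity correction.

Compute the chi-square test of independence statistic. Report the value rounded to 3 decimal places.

Row totals [44, 54], col totals [53, 45], n=98
χ² = (24−23.80)²/23.80 + (20−20.20)²/20.20 + (29−29.20)²/29.20 + (25−24.80)²/24.80 = 0.0069
df = 1

test statistic = 0.007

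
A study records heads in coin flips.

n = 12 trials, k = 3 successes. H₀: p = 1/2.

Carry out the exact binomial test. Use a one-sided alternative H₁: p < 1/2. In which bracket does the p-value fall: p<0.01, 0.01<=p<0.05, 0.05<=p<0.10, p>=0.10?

p-value bracket: 0.05<=p<0.10

Exact binomial: n=12, k=3, p₀=1/2=0.5000
P(X≤3) from Σ C(n,i)·p₀^i·(1−p₀)^(n−i)
p-value (one-sided, H₁ less) = 0.07300
→ bracket: 0.05<=p<0.10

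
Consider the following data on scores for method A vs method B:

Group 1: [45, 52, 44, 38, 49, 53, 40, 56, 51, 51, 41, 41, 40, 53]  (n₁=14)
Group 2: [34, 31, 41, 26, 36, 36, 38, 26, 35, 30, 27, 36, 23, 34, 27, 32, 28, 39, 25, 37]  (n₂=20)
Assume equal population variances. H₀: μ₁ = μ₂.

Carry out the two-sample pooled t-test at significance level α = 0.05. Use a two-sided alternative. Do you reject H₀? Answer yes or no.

reject H₀: yes

x̄₁=46.714, s₁=6.057, n₁=14
x̄₂=32.050, s₂=5.276, n₂=20
s_p² = [13·6.057² + 19·5.276²]/32 = 31.4315
SE = √(s_p²·(1/14+1/20)) = 1.9536
t = (46.714−32.050)/1.9536 = 7.5062
df = 32
p-value (two-sided) = 0.00000
At α=0.05: p < α → reject H₀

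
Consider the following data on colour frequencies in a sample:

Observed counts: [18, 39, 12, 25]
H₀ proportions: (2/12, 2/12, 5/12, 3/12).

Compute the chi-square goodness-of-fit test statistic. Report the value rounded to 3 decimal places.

n = 94; E_i = n·p_i = [15.67, 15.67, 39.17, 23.50]
χ² = (18−15.67)²/15.67 + (39−15.67)²/15.67 + (12−39.17)²/39.17 + (25−23.50)²/23.50 = 54.0383
df = 3

test statistic = 54.038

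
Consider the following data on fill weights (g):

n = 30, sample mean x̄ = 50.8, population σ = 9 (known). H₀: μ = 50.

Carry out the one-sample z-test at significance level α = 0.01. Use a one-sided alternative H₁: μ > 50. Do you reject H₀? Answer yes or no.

SE = σ/√n = 9/√30 = 1.6432
z = (x̄−μ₀)/SE = (50.8−50)/1.6432 = 0.4869
p-value (one-sided, H₁ greater) = 0.31318
At α=0.01: p ≥ α → fail to reject H₀

reject H₀: no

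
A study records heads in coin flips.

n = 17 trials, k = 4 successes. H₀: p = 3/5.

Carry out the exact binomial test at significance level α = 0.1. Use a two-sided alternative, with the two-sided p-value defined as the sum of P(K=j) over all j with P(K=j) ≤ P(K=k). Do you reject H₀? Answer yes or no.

Exact binomial: n=17, k=4, p₀=3/5=0.6000
P(X=j) = C(n,j)·p₀^j·(1−p₀)^(n−j); p = Σ P(X=j) over j with P(X=j) ≤ P(X=4)
p-value (two-sided) = 0.00461
At α=0.1: p < α → reject H₀

reject H₀: yes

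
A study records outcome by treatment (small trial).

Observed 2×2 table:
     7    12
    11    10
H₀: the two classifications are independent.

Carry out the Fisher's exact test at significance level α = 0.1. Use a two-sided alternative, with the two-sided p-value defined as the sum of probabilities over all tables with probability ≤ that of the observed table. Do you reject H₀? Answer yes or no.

reject H₀: no

Margins: r₁=19, r₂=21, c₁=18, c₂=22, n=40
p_obs = C(19,7)·C(21,11)/C(40,18); sum pmf over tables with pmf ≤ p_obs
p-value (two-sided) = 0.35959
At α=0.1: p ≥ α → fail to reject H₀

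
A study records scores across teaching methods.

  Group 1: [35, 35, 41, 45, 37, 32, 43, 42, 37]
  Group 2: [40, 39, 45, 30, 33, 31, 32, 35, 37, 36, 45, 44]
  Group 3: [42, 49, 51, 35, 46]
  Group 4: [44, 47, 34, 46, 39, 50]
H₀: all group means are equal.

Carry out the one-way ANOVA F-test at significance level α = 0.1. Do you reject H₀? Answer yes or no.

reject H₀: yes

Group means [38.56, 37.25, 44.60, 43.33], grand mean 39.906
SSB = Σnᵢ(x̄ᵢ−x̄)² = 281.713; SSW = ΣΣ(x−x̄ᵢ)² = 805.006
MSB = 281.713/3 = 93.9044; MSW = 805.006/28 = 28.7502
F = MSB/MSW = 3.2662
df = (3, 28)
p-value (upper-tail) = 0.03598
At α=0.1: p < α → reject H₀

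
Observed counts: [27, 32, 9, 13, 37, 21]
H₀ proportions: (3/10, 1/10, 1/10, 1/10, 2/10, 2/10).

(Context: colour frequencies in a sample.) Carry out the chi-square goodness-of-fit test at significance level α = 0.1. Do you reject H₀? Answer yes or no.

reject H₀: yes

n = 139; E_i = n·p_i = [41.70, 13.90, 13.90, 13.90, 27.80, 27.80]
χ² = (27−41.70)²/41.70 + (32−13.90)²/13.90 + (9−13.90)²/13.90 + (13−13.90)²/13.90 + (37−27.80)²/27.80 + (21−27.80)²/27.80 = 35.2446
df = 5
p-value (upper-tail) = 0.00000
At α=0.1: p < α → reject H₀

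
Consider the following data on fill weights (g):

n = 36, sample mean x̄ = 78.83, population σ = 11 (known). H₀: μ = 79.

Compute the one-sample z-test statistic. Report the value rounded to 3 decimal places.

test statistic = -0.093

SE = σ/√n = 11/√36 = 1.8333
z = (x̄−μ₀)/SE = (78.83−79)/1.8333 = -0.0927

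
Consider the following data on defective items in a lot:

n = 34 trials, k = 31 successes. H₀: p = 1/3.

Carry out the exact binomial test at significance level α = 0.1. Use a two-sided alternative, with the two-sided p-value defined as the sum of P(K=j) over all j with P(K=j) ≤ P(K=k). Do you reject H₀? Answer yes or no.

Exact binomial: n=34, k=31, p₀=1/3=0.3333
P(X=j) = C(n,j)·p₀^j·(1−p₀)^(n−j); p = Σ P(X=j) over j with P(X=j) ≤ P(X=31)
p-value (two-sided) = 0.00000
At α=0.1: p < α → reject H₀

reject H₀: yes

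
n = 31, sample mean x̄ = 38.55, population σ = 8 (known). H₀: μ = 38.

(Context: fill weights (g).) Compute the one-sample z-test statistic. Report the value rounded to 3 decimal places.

test statistic = 0.383

SE = σ/√n = 8/√31 = 1.4368
z = (x̄−μ₀)/SE = (38.55−38)/1.4368 = 0.3828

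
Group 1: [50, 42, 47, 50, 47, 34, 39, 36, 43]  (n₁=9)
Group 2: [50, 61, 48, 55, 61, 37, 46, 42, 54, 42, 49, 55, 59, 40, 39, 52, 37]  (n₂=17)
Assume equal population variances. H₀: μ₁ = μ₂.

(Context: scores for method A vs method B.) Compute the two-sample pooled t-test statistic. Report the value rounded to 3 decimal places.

x̄₁=43.111, s₁=5.883, n₁=9
x̄₂=48.647, s₂=8.177, n₂=17
s_p² = [8·5.883² + 16·8.177²]/24 = 56.1155
SE = √(s_p²·(1/9+1/17)) = 3.0880
t = (43.111−48.647)/3.0880 = -1.7927
df = 24

test statistic = -1.793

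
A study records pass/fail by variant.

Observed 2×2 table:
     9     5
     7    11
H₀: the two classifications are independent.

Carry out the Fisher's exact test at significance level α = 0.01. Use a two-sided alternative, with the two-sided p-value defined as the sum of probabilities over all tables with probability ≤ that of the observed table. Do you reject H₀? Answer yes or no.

Margins: r₁=14, r₂=18, c₁=16, c₂=16, n=32
p_obs = C(14,9)·C(18,7)/C(32,16); sum pmf over tables with pmf ≤ p_obs
p-value (two-sided) = 0.28516
At α=0.01: p ≥ α → fail to reject H₀

reject H₀: no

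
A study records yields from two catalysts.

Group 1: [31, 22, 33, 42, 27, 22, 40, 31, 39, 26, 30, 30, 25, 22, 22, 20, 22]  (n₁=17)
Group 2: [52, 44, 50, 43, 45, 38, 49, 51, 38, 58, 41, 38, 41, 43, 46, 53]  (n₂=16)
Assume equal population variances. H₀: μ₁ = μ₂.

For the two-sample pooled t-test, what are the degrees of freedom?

degrees of freedom = 31

df = n₁ + n₂ − 2 = 17 + 16 − 2 = 31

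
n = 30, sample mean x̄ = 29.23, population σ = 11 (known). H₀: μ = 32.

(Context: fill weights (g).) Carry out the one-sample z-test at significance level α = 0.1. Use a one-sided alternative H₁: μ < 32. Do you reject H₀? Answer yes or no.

SE = σ/√n = 11/√30 = 2.0083
z = (x̄−μ₀)/SE = (29.23−32)/2.0083 = -1.3793
p-value (one-sided, H₁ less) = 0.08391
At α=0.1: p < α → reject H₀

reject H₀: yes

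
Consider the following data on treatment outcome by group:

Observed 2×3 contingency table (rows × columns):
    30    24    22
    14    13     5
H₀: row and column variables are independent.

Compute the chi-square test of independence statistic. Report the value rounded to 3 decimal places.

Row totals [76, 32], col totals [44, 37, 27], n=108
χ² = (30−30.96)²/30.96 + (24−26.04)²/26.04 + (22−19.00)²/19.00 + (14−13.04)²/13.04 + (13−10.96)²/10.96 + (5−8.00)²/8.00 = 2.2376
df = 2

test statistic = 2.238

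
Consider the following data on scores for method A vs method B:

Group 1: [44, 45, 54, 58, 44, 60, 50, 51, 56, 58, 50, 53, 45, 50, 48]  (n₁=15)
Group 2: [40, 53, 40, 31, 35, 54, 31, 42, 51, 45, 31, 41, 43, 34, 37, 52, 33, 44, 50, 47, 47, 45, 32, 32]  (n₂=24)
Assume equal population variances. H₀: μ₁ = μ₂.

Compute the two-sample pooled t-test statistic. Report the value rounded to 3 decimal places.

test statistic = 4.325

x̄₁=51.067, s₁=5.338, n₁=15
x̄₂=41.250, s₂=7.691, n₂=24
s_p² = [14·5.338² + 23·7.691²]/37 = 47.5523
SE = √(s_p²·(1/15+1/24)) = 2.2697
t = (51.067−41.250)/2.2697 = 4.3251
df = 37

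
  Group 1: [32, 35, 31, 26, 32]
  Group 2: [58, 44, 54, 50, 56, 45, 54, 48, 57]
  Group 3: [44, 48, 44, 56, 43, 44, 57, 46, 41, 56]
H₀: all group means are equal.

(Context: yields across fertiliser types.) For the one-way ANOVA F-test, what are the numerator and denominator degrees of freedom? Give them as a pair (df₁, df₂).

degrees of freedom = [2, 21]

k = 3 groups, N = 24 total
df = (k−1, N−k) = (3−1, 24−3) = (2, 21)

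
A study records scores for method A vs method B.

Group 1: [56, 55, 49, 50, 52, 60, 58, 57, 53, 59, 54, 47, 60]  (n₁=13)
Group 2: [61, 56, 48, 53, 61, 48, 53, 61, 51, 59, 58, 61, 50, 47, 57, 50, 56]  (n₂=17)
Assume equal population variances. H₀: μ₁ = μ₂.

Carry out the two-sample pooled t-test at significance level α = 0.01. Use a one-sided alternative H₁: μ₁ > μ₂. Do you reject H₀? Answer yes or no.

reject H₀: no

x̄₁=54.615, s₁=4.253, n₁=13
x̄₂=54.706, s₂=5.059, n₂=17
s_p² = [12·4.253² + 16·5.059²]/28 = 22.3788
SE = √(s_p²·(1/13+1/17)) = 1.7429
t = (54.615−54.706)/1.7429 = -0.0519
df = 28
p-value (one-sided, H₁ greater) = 0.52052
At α=0.01: p ≥ α → fail to reject H₀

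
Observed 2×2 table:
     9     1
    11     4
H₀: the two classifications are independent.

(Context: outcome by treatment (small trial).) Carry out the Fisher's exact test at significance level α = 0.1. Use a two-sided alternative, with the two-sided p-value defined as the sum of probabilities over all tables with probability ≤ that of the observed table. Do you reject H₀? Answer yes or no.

Margins: r₁=10, r₂=15, c₁=20, c₂=5, n=25
p_obs = C(10,9)·C(15,11)/C(25,20); sum pmf over tables with pmf ≤ p_obs
p-value (two-sided) = 0.61462
At α=0.1: p ≥ α → fail to reject H₀

reject H₀: no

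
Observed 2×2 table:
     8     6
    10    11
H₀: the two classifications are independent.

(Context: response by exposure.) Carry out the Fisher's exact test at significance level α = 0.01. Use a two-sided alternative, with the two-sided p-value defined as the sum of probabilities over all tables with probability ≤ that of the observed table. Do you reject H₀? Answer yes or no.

Margins: r₁=14, r₂=21, c₁=18, c₂=17, n=35
p_obs = C(14,8)·C(21,10)/C(35,18); sum pmf over tables with pmf ≤ p_obs
p-value (two-sided) = 0.73322
At α=0.01: p ≥ α → fail to reject H₀

reject H₀: no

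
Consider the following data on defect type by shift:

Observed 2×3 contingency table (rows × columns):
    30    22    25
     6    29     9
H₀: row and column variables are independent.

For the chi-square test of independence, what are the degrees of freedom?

degrees of freedom = 2

df = (r−1)(c−1) = (2−1)·(3−1) = 2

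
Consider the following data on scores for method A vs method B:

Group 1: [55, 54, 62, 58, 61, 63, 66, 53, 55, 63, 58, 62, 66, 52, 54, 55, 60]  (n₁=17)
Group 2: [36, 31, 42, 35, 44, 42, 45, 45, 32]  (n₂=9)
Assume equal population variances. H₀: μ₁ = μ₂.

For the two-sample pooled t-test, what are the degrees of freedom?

degrees of freedom = 24

df = n₁ + n₂ − 2 = 17 + 9 − 2 = 24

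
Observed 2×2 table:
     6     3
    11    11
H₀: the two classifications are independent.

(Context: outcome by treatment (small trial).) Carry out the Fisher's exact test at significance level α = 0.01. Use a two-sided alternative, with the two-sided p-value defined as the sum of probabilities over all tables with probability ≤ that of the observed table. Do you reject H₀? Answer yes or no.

Margins: r₁=9, r₂=22, c₁=17, c₂=14, n=31
p_obs = C(9,6)·C(22,11)/C(31,17); sum pmf over tables with pmf ≤ p_obs
p-value (two-sided) = 0.45640
At α=0.01: p ≥ α → fail to reject H₀

reject H₀: no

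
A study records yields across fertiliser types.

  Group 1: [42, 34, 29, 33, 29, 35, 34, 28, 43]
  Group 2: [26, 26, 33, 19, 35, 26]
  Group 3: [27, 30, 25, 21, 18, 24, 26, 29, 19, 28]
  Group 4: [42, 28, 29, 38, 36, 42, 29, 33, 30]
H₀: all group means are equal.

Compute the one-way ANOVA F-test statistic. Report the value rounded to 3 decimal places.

test statistic = 7.718

Group means [34.11, 27.50, 24.70, 34.11], grand mean 30.176
SSB = Σnᵢ(x̄ᵢ−x̄)² = 621.563; SSW = ΣΣ(x−x̄ᵢ)² = 805.378
MSB = 621.563/3 = 207.1878; MSW = 805.378/30 = 26.8459
F = MSB/MSW = 7.7177
df = (3, 30)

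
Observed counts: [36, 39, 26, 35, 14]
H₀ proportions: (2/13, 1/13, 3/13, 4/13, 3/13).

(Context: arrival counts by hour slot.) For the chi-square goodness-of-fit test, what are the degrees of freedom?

degrees of freedom = 4

df = k − 1 = 5 − 1 = 4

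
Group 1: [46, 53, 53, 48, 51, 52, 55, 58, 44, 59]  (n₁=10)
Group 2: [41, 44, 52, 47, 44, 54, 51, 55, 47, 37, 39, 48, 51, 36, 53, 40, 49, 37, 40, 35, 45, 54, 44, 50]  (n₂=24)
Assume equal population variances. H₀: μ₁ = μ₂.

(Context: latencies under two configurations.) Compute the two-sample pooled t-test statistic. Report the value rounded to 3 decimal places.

x̄₁=51.900, s₁=4.864, n₁=10
x̄₂=45.542, s₂=6.297, n₂=24
s_p² = [9·4.864² + 23·6.297²]/32 = 35.1518
SE = √(s_p²·(1/10+1/24)) = 2.2316
t = (51.900−45.542)/2.2316 = 2.8493
df = 32

test statistic = 2.849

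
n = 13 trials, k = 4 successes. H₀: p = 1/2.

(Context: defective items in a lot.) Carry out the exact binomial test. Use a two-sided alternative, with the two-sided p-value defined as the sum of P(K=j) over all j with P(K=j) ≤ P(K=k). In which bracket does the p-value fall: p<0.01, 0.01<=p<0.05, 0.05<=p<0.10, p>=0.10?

Exact binomial: n=13, k=4, p₀=1/2=0.5000
P(X=j) = C(n,j)·p₀^j·(1−p₀)^(n−j); p = Σ P(X=j) over j with P(X=j) ≤ P(X=4)
p-value (two-sided) = 0.26685
→ bracket: p>=0.10

p-value bracket: p>=0.10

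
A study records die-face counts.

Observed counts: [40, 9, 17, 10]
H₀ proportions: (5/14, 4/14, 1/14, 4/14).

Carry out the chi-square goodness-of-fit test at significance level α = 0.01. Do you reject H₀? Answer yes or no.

reject H₀: yes

n = 76; E_i = n·p_i = [27.14, 21.71, 5.43, 21.71]
χ² = (40−27.14)²/27.14 + (9−21.71)²/21.71 + (17−5.43)²/5.43 + (10−21.71)²/21.71 = 44.5197
df = 3
p-value (upper-tail) = 0.00000
At α=0.01: p < α → reject H₀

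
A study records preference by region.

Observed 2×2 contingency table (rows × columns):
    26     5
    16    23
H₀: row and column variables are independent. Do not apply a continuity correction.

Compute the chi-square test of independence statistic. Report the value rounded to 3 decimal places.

test statistic = 13.211

Row totals [31, 39], col totals [42, 28], n=70
χ² = (26−18.60)²/18.60 + (5−12.40)²/12.40 + (16−23.40)²/23.40 + (23−15.60)²/15.60 = 13.2106
df = 1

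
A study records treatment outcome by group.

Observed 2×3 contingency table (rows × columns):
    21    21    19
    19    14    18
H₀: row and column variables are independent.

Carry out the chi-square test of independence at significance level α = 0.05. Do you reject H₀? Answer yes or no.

Row totals [61, 51], col totals [40, 35, 37], n=112
χ² = (21−21.79)²/21.79 + (21−19.06)²/19.06 + (19−20.15)²/20.15 + (19−18.21)²/18.21 + (14−15.94)²/15.94 + (18−16.85)²/16.85 = 0.6393
df = 2
p-value (upper-tail) = 0.72642
At α=0.05: p ≥ α → fail to reject H₀

reject H₀: no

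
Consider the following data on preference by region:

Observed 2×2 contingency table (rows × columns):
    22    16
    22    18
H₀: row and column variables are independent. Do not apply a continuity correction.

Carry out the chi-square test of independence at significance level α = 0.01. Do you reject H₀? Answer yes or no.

reject H₀: no

Row totals [38, 40], col totals [44, 34], n=78
χ² = (22−21.44)²/21.44 + (16−16.56)²/16.56 + (22−22.56)²/22.56 + (18−17.44)²/17.44 = 0.0664
df = 1
p-value (upper-tail) = 0.79664
At α=0.01: p ≥ α → fail to reject H₀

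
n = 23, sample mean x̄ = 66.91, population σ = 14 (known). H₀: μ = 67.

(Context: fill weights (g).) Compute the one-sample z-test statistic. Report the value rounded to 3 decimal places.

SE = σ/√n = 14/√23 = 2.9192
z = (x̄−μ₀)/SE = (66.91−67)/2.9192 = -0.0308

test statistic = -0.031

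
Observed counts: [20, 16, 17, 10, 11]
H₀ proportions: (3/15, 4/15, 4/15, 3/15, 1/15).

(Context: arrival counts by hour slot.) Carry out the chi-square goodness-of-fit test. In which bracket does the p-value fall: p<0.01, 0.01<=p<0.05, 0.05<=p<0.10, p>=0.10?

p-value bracket: 0.01<=p<0.05

n = 74; E_i = n·p_i = [14.80, 19.73, 19.73, 14.80, 4.93]
χ² = (20−14.80)²/14.80 + (16−19.73)²/19.73 + (17−19.73)²/19.73 + (10−14.80)²/14.80 + (11−4.93)²/4.93 = 11.9291
df = 4
p-value (upper-tail) = 0.01789
→ bracket: 0.01<=p<0.05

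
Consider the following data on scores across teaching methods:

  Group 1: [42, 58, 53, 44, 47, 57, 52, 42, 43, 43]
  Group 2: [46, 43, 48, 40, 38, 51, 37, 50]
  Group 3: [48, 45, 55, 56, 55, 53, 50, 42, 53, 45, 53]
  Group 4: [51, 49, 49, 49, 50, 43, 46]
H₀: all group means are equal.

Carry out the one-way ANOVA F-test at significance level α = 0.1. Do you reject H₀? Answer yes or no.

reject H₀: yes

Group means [48.10, 44.12, 50.45, 48.14], grand mean 47.944
SSB = Σnᵢ(x̄ᵢ−x̄)² = 186.529; SSW = ΣΣ(x−x̄ᵢ)² = 841.359
MSB = 186.529/3 = 62.1765; MSW = 841.359/32 = 26.2925
F = MSB/MSW = 2.3648
df = (3, 32)
p-value (upper-tail) = 0.08947
At α=0.1: p < α → reject H₀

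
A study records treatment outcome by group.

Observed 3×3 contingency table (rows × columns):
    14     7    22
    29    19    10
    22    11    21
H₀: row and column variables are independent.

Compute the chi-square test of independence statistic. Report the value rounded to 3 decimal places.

Row totals [43, 58, 54], col totals [65, 37, 53], n=155
χ² = (14−18.03)²/18.03 + (7−10.26)²/10.26 + (22−14.70)²/14.70 + (29−24.32)²/24.32 + (19−13.85)²/13.85 + (10−19.83)²/19.83 + (22−22.65)²/22.65 + (11−12.89)²/12.89 + (21−18.46)²/18.46 = 13.8981
df = 4

test statistic = 13.898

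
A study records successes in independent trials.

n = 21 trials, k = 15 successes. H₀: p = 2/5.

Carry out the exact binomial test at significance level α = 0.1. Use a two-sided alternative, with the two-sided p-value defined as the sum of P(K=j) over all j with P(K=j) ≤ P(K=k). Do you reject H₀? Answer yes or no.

reject H₀: yes

Exact binomial: n=21, k=15, p₀=2/5=0.4000
P(X=j) = C(n,j)·p₀^j·(1−p₀)^(n−j); p = Σ P(X=j) over j with P(X=j) ≤ P(X=15)
p-value (two-sided) = 0.00593
At α=0.1: p < α → reject H₀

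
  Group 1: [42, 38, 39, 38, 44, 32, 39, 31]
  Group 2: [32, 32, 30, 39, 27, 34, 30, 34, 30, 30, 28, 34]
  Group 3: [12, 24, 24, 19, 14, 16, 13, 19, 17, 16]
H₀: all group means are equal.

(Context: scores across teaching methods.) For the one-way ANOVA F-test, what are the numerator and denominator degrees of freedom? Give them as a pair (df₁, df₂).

degrees of freedom = [2, 27]

k = 3 groups, N = 30 total
df = (k−1, N−k) = (3−1, 30−3) = (2, 27)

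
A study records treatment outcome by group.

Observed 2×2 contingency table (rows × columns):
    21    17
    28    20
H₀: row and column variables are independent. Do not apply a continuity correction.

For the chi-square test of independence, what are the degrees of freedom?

degrees of freedom = 1

df = (r−1)(c−1) = (2−1)·(2−1) = 1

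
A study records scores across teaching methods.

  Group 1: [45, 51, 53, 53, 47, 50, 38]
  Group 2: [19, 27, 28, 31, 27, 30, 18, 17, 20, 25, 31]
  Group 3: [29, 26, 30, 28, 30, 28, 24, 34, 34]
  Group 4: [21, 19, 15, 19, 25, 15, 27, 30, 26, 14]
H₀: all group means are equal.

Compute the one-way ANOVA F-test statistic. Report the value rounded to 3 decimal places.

test statistic = 44.514

Group means [48.14, 24.82, 29.22, 21.10], grand mean 29.297
SSB = Σnᵢ(x̄ᵢ−x̄)² = 3378.781; SSW = ΣΣ(x−x̄ᵢ)² = 834.949
MSB = 3378.781/3 = 1126.2602; MSW = 834.949/33 = 25.3015
F = MSB/MSW = 44.5136
df = (3, 33)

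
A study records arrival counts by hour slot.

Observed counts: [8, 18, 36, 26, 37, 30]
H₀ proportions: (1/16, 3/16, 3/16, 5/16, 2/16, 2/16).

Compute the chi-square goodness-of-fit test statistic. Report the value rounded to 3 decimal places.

n = 155; E_i = n·p_i = [9.69, 29.06, 29.06, 48.44, 19.38, 19.38]
χ² = (8−9.69)²/9.69 + (18−29.06)²/29.06 + (36−29.06)²/29.06 + (26−48.44)²/48.44 + (37−19.38)²/19.38 + (30−19.38)²/19.38 = 38.4142
df = 5

test statistic = 38.414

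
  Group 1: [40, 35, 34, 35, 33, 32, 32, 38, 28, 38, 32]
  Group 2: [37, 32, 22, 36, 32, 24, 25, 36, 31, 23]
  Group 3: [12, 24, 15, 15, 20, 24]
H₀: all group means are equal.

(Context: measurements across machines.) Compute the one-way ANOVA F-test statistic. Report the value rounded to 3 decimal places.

test statistic = 21.659

Group means [34.27, 29.80, 18.33], grand mean 29.074
SSB = Σnᵢ(x̄ᵢ−x̄)² = 994.737; SSW = ΣΣ(x−x̄ᵢ)² = 551.115
MSB = 994.737/2 = 497.3684; MSW = 551.115/24 = 22.9631
F = MSB/MSW = 21.6594
df = (2, 24)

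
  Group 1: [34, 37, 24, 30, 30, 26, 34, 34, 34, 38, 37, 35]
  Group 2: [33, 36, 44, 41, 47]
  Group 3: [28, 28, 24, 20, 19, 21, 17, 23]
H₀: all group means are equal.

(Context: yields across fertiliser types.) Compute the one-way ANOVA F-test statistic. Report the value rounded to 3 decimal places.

test statistic = 24.980

Group means [32.75, 40.20, 22.50], grand mean 30.960
SSB = Σnᵢ(x̄ᵢ−x̄)² = 1037.910; SSW = ΣΣ(x−x̄ᵢ)² = 457.050
MSB = 1037.910/2 = 518.9550; MSW = 457.050/22 = 20.7750
F = MSB/MSW = 24.9798
df = (2, 22)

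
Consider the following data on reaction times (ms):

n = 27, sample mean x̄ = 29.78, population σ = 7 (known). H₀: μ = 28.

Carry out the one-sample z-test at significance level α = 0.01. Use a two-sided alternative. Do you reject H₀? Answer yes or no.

SE = σ/√n = 7/√27 = 1.3472
z = (x̄−μ₀)/SE = (29.78−28)/1.3472 = 1.3213
p-value (two-sided) = 0.18640
At α=0.01: p ≥ α → fail to reject H₀

reject H₀: no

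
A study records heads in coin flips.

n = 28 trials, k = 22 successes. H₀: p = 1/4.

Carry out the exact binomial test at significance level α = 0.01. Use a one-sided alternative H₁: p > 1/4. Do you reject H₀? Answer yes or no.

reject H₀: yes

Exact binomial: n=28, k=22, p₀=1/4=0.2500
P(X≥22) from Σ C(n,i)·p₀^i·(1−p₀)^(n−i)
p-value (one-sided, H₁ greater) = 0.00000
At α=0.01: p < α → reject H₀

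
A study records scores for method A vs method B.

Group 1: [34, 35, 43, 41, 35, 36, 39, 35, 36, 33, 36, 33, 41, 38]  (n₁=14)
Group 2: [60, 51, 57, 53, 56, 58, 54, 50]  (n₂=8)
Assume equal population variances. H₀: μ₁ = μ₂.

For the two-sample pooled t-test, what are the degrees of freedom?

df = n₁ + n₂ − 2 = 14 + 8 − 2 = 20

degrees of freedom = 20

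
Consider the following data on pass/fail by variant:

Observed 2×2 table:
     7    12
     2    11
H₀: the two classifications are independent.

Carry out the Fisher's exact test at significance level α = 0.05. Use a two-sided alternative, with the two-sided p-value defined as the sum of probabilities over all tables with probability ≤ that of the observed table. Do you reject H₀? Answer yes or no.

Margins: r₁=19, r₂=13, c₁=9, c₂=23, n=32
p_obs = C(19,7)·C(13,2)/C(32,9); sum pmf over tables with pmf ≤ p_obs
p-value (two-sided) = 0.24909
At α=0.05: p ≥ α → fail to reject H₀

reject H₀: no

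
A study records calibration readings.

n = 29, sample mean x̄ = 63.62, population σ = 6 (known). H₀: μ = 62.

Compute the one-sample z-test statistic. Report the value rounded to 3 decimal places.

test statistic = 1.454

SE = σ/√n = 6/√29 = 1.1142
z = (x̄−μ₀)/SE = (63.62−62)/1.1142 = 1.4540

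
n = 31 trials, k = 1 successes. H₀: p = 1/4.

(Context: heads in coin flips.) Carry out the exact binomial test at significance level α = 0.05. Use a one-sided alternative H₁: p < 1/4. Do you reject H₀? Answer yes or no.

Exact binomial: n=31, k=1, p₀=1/4=0.2500
P(X≤1) from Σ C(n,i)·p₀^i·(1−p₀)^(n−i)
p-value (one-sided, H₁ less) = 0.00152
At α=0.05: p < α → reject H₀

reject H₀: yes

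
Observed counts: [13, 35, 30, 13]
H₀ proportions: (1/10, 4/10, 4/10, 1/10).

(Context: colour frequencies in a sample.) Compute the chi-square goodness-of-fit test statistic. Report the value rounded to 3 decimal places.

test statistic = 4.522

n = 91; E_i = n·p_i = [9.10, 36.40, 36.40, 9.10]
χ² = (13−9.10)²/9.10 + (35−36.40)²/36.40 + (30−36.40)²/36.40 + (13−9.10)²/9.10 = 4.5220
df = 3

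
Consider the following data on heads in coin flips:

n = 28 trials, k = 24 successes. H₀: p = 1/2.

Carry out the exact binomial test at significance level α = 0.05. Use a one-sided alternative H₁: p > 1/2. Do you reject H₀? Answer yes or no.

Exact binomial: n=28, k=24, p₀=1/2=0.5000
P(X≥24) from Σ C(n,i)·p₀^i·(1−p₀)^(n−i)
p-value (one-sided, H₁ greater) = 0.00009
At α=0.05: p < α → reject H₀

reject H₀: yes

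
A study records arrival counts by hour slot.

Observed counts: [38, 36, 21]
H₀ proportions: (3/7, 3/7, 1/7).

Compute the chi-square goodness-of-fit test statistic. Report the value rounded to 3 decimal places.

test statistic = 4.793

n = 95; E_i = n·p_i = [40.71, 40.71, 13.57]
χ² = (38−40.71)²/40.71 + (36−40.71)²/40.71 + (21−13.57)²/13.57 = 4.7930
df = 2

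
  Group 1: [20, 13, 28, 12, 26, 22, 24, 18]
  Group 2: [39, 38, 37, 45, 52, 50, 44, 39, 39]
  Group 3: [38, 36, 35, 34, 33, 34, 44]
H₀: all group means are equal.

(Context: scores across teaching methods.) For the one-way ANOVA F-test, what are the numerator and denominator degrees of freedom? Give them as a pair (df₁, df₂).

k = 3 groups, N = 24 total
df = (k−1, N−k) = (3−1, 24−3) = (2, 21)

degrees of freedom = [2, 21]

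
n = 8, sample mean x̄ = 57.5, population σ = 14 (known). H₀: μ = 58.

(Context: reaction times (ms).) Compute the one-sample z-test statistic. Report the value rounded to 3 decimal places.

test statistic = -0.101

SE = σ/√n = 14/√8 = 4.9497
z = (x̄−μ₀)/SE = (57.5−58)/4.9497 = -0.1010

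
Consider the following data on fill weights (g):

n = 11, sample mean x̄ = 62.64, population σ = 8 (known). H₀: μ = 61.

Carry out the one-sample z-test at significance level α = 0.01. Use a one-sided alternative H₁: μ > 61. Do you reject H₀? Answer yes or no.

SE = σ/√n = 8/√11 = 2.4121
z = (x̄−μ₀)/SE = (62.64−61)/2.4121 = 0.6799
p-value (one-sided, H₁ greater) = 0.24828
At α=0.01: p ≥ α → fail to reject H₀

reject H₀: no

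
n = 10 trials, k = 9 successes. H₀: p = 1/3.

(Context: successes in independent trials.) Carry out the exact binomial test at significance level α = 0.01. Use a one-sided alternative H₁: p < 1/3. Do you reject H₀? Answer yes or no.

reject H₀: no

Exact binomial: n=10, k=9, p₀=1/3=0.3333
P(X≤9) from Σ C(n,i)·p₀^i·(1−p₀)^(n−i)
p-value (one-sided, H₁ less) = 0.99998
At α=0.01: p ≥ α → fail to reject H₀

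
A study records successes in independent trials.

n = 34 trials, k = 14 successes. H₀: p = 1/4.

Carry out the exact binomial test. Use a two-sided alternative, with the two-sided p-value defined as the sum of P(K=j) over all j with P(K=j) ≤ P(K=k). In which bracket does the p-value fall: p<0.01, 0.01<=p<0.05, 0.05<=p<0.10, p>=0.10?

p-value bracket: 0.01<=p<0.05

Exact binomial: n=34, k=14, p₀=1/4=0.2500
P(X=j) = C(n,j)·p₀^j·(1−p₀)^(n−j); p = Σ P(X=j) over j with P(X=j) ≤ P(X=14)
p-value (two-sided) = 0.04485
→ bracket: 0.01<=p<0.05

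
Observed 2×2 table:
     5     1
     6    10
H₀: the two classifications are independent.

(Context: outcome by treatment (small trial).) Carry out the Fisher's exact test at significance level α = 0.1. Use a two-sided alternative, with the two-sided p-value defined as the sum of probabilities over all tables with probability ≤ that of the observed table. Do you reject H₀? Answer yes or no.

reject H₀: no

Margins: r₁=6, r₂=16, c₁=11, c₂=11, n=22
p_obs = C(6,5)·C(16,6)/C(22,11); sum pmf over tables with pmf ≤ p_obs
p-value (two-sided) = 0.14861
At α=0.1: p ≥ α → fail to reject H₀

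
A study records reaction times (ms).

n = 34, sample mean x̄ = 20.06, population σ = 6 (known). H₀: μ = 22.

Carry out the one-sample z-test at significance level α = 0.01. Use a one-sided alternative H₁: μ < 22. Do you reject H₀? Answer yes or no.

reject H₀: no

SE = σ/√n = 6/√34 = 1.0290
z = (x̄−μ₀)/SE = (20.06−22)/1.0290 = -1.8853
p-value (one-sided, H₁ less) = 0.02969
At α=0.01: p ≥ α → fail to reject H₀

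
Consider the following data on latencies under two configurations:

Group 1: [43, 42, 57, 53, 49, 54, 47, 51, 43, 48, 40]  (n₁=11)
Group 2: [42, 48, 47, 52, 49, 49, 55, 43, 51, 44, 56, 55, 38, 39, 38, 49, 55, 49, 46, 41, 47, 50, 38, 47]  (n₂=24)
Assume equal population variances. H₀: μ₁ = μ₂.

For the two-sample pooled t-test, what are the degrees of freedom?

degrees of freedom = 33

df = n₁ + n₂ − 2 = 11 + 24 − 2 = 33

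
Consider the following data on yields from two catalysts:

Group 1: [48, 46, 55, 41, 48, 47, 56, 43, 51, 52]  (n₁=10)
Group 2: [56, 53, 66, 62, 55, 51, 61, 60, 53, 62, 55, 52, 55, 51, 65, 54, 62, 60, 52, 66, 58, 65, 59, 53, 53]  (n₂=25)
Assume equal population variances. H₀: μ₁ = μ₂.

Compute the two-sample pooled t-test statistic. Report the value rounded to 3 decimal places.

x̄₁=48.700, s₁=4.855, n₁=10
x̄₂=57.560, s₂=5.017, n₂=25
s_p² = [9·4.855² + 24·5.017²]/33 = 24.7352
SE = √(s_p²·(1/10+1/25)) = 1.8609
t = (48.700−57.560)/1.8609 = -4.7612
df = 33

test statistic = -4.761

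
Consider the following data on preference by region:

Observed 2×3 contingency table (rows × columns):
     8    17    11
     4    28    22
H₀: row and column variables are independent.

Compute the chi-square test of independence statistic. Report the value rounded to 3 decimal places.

test statistic = 4.259

Row totals [36, 54], col totals [12, 45, 33], n=90
χ² = (8−4.80)²/4.80 + (17−18.00)²/18.00 + (11−13.20)²/13.20 + (4−7.20)²/7.20 + (28−27.00)²/27.00 + (22−19.80)²/19.80 = 4.2593
df = 2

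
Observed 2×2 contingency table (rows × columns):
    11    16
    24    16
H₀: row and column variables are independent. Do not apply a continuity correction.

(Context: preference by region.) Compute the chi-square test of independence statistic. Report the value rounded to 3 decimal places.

Row totals [27, 40], col totals [35, 32], n=67
χ² = (11−14.10)²/14.10 + (16−12.90)²/12.90 + (24−20.90)²/20.90 + (16−19.10)²/19.10 = 2.3964
df = 1

test statistic = 2.396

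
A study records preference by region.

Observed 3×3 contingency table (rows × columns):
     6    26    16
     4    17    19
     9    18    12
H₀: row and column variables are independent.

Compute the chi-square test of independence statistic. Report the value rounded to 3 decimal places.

test statistic = 5.004

Row totals [48, 40, 39], col totals [19, 61, 47], n=127
χ² = (6−7.18)²/7.18 + (26−23.06)²/23.06 + (16−17.76)²/17.76 + (4−5.98)²/5.98 + (17−19.21)²/19.21 + (19−14.80)²/14.80 + (9−5.83)²/5.83 + (18−18.73)²/18.73 + (12−14.43)²/14.43 = 5.0042
df = 4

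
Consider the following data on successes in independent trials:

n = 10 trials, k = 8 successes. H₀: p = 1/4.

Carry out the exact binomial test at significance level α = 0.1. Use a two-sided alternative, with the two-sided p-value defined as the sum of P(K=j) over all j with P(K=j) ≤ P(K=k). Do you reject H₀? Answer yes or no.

reject H₀: yes

Exact binomial: n=10, k=8, p₀=1/4=0.2500
P(X=j) = C(n,j)·p₀^j·(1−p₀)^(n−j); p = Σ P(X=j) over j with P(X=j) ≤ P(X=8)
p-value (two-sided) = 0.00042
At α=0.1: p < α → reject H₀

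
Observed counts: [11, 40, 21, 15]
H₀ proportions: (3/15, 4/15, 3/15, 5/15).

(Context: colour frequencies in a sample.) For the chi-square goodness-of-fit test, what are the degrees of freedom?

degrees of freedom = 3

df = k − 1 = 4 − 1 = 3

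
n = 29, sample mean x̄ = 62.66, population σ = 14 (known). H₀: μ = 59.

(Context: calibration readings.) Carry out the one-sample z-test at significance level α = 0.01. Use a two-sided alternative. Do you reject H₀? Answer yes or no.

SE = σ/√n = 14/√29 = 2.5997
z = (x̄−μ₀)/SE = (62.66−59)/2.5997 = 1.4078
p-value (two-sided) = 0.15918
At α=0.01: p ≥ α → fail to reject H₀

reject H₀: no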